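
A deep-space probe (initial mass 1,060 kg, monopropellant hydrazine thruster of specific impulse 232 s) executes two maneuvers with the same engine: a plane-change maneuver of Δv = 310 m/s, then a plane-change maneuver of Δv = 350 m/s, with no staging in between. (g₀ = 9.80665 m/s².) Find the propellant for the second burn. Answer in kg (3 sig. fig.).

propellant for the second burn ≈ 132 kg

v_e = Isp · g₀ = 232 × 9.80665 = 2275.1 m/s.
After the first burn: m = 1060 × exp(−310/2275.1) = 1060 × 0.87262 = 924.977 kg.
After the second burn: m = 924.977 × exp(−350/2275.1) = 924.977 × 0.85741 = 793.085 kg.
Second-burn propellant = 924.977 − 793.085 = 131.892 kg.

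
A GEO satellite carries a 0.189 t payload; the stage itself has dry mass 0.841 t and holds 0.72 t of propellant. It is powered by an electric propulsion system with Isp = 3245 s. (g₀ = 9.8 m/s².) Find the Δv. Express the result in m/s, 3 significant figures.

v_e = Isp · g₀ = 3245 × 9.8 = 31801.0 m/s.
m₀ = payload + dry + propellant = 0.189 + 0.841 + 0.72 = 1.75 t.
m_f = payload + dry = 0.189 + 0.841 = 1.03 t.
From the ideal rocket equation, Δv = v_e · ln(m₀/m_f) = 31801.0 × ln(1.699) = 31801.0 × 0.5301 ≈ 16856.3 m/s.

Δv ≈ 16900 m/s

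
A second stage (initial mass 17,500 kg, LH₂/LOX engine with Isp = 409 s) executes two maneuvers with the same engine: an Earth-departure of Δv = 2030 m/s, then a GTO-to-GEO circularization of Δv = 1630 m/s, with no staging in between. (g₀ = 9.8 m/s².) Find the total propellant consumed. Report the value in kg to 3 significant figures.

v_e = Isp · g₀ = 409 × 9.8 = 4008.2 m/s.
After the first burn: m = 17500 × exp(−2030/4008.2) = 17500 × 0.60262 = 10,545.9 kg.
After the second burn: m = 10,545.9 × exp(−1630/4008.2) = 10,545.9 × 0.66587 = 7,022.2 kg.
Total propellant = m₀ − m_final = 17500 − 7,022.2 = 10,477.8 kg.

total propellant consumed ≈ 10500 kg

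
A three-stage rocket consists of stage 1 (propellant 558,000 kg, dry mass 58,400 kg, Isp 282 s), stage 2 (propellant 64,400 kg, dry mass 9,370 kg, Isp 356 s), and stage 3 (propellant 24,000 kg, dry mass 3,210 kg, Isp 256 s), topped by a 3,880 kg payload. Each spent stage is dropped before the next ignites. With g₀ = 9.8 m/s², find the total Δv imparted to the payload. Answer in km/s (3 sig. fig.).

Δv ≈ 11.1 km/s

Ignition mass of stage 1 = 558,000+58,400 + 64,400+9,370 + 24,000+3,210 + 3,880 = 721,260 kg.
Stage 1: m₀ = 721,260 kg, m_f = 721,260 − 558,000 = 163,260 kg; Δv = 282×9.8×ln(4.418) = 2763.6×1.4857 ≈ 4106 m/s.
Stage 2: m₀ = 104,860 kg, m_f = 104,860 − 64,400 = 40,460 kg; Δv = 356×9.8×ln(2.592) = 3488.8×0.9523 ≈ 3322 m/s.
Stage 3: m₀ = 31,090 kg, m_f = 31,090 − 24,000 = 7,090 kg; Δv = 256×9.8×ln(4.385) = 2508.8×1.4782 ≈ 3709 m/s.
Total Δv = 4106 + 3322 + 3709 = 11137 m/s.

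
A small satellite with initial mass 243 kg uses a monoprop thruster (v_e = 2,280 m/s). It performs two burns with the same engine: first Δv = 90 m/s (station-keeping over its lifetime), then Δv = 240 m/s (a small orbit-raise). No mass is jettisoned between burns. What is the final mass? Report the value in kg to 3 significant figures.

final mass ≈ 210 kg

After the first burn: m = 243 × exp(−90/2280.0) = 243 × 0.96130 = 233.596 kg.
After the second burn: m = 233.596 × exp(−240/2280.0) = 233.596 × 0.90009 = 210.257 kg.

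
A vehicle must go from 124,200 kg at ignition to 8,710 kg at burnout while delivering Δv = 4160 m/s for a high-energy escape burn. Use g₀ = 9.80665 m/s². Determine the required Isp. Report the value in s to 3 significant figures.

ln(m₀/m_f) = ln(124200/8710) = ln(14.26) = 2.6574.
From the ideal rocket equation, v_e = Δv / ln(m₀/m_f) = 4160 / 2.6574 = 1565.4 m/s.
Isp = v_e / g₀ = 1565.4 / 9.80665 = 159.6 s.

Isp ≈ 160 s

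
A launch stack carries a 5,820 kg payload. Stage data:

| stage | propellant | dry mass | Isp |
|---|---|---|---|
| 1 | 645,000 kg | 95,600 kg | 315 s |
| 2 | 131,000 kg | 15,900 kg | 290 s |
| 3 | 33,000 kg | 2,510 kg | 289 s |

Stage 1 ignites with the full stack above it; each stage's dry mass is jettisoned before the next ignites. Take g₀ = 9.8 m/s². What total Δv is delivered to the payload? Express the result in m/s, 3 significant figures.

Δv ≈ 11600 m/s

Ignition mass of stage 1 = 645,000+95,600 + 131,000+15,900 + 33,000+2,510 + 5,820 = 928,830 kg.
Stage 1: m₀ = 928,830 kg, m_f = 928,830 − 645,000 = 283,830 kg; Δv = 315×9.8×ln(3.272) = 3087.0×1.1856 ≈ 3660 m/s.
Stage 2: m₀ = 188,230 kg, m_f = 188,230 − 131,000 = 57,230 kg; Δv = 290×9.8×ln(3.289) = 2842.0×1.1906 ≈ 3384 m/s.
Stage 3: m₀ = 41,330 kg, m_f = 41,330 − 33,000 = 8,330 kg; Δv = 289×9.8×ln(4.962) = 2832.2×1.6017 ≈ 4536 m/s.
Total Δv = 3660 + 3384 + 4536 = 11580 m/s.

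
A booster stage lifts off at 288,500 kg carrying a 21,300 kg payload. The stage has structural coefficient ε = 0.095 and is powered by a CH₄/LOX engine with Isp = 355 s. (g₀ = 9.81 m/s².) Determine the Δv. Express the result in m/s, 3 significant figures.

Δv ≈ 6340 m/s

Stage wet mass = m₀ − payload = 288,500 − 21,300 = 267,200 kg.
Stage dry mass = ε × stage wet mass = 0.095 × 267,200 = 25,384 kg.
Burnout mass m_f = stage dry + payload = 25,384 + 21,300 = 46,684 kg.
v_e = Isp · g₀ = 355 × 9.81 = 3482.6 m/s.
Using Δv = v_e ln(m₀/m_f): Δv = v_e · ln(288,500/46,684) = 3482.6 × ln(6.18) = 3482.6 × 1.8213 ≈ 6343 m/s.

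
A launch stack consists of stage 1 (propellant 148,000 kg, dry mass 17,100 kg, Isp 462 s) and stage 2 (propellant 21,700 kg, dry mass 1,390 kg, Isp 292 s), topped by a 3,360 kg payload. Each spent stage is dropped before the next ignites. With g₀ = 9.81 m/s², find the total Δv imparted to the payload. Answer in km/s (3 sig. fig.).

Δv ≈ 11.6 km/s

Ignition mass of stage 1 = 148,000+17,100 + 21,700+1,390 + 3,360 = 191,550 kg.
Stage 1: m₀ = 191,550 kg, m_f = 191,550 − 148,000 = 43,550 kg; Δv = 462×9.81×ln(4.398) = 4532.2×1.4812 ≈ 6713 m/s.
Stage 2: m₀ = 26,450 kg, m_f = 26,450 − 21,700 = 4,750 kg; Δv = 292×9.81×ln(5.568) = 2864.5×1.7171 ≈ 4919 m/s.
Total Δv = 6713 + 4919 = 11632 m/s.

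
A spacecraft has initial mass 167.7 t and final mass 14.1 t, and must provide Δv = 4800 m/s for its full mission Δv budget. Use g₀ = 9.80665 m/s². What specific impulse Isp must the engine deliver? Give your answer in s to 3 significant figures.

Isp ≈ 198 s

ln(m₀/m_f) = ln(167700/14100) = ln(11.89) = 2.4760.
From the ideal rocket equation, v_e = Δv / ln(m₀/m_f) = 4800 / 2.4760 = 1938.6 m/s.
Isp = v_e / g₀ = 1938.6 / 9.80665 = 197.7 s.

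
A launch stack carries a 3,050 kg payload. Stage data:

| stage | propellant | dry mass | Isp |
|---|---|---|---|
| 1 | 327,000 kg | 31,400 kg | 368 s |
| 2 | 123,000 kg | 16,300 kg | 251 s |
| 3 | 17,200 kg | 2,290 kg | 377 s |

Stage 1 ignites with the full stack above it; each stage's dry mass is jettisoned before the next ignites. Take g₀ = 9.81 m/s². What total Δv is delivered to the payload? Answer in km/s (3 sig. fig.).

Ignition mass of stage 1 = 327,000+31,400 + 123,000+16,300 + 17,200+2,290 + 3,050 = 520,240 kg.
Stage 1: m₀ = 520,240 kg, m_f = 520,240 − 327,000 = 193,240 kg; Δv = 368×9.81×ln(2.692) = 3610.1×0.9904 ≈ 3575 m/s.
Stage 2: m₀ = 161,840 kg, m_f = 161,840 − 123,000 = 38,840 kg; Δv = 251×9.81×ln(4.167) = 2462.3×1.4272 ≈ 3514 m/s.
Stage 3: m₀ = 22,540 kg, m_f = 22,540 − 17,200 = 5,340 kg; Δv = 377×9.81×ln(4.221) = 3698.4×1.4401 ≈ 5326 m/s.
Total Δv = 3575 + 3514 + 5326 = 12415 m/s.

Δv ≈ 12.4 km/s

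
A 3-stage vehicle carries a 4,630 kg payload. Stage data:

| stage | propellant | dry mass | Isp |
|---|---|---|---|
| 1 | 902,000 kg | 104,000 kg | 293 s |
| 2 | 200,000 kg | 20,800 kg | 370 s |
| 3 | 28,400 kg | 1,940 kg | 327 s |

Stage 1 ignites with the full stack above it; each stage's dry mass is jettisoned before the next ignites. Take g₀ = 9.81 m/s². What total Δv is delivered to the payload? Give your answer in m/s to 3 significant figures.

Ignition mass of stage 1 = 902,000+104,000 + 200,000+20,800 + 28,400+1,940 + 4,630 = 1,261,770 kg.
Stage 1: m₀ = 1,261,770 kg, m_f = 1,261,770 − 902,000 = 359,770 kg; Δv = 293×9.81×ln(3.507) = 2874.3×1.2548 ≈ 3607 m/s.
Stage 2: m₀ = 255,770 kg, m_f = 255,770 − 200,000 = 55,770 kg; Δv = 370×9.81×ln(4.586) = 3629.7×1.5230 ≈ 5528 m/s.
Stage 3: m₀ = 34,970 kg, m_f = 34,970 − 28,400 = 6,570 kg; Δv = 327×9.81×ln(5.323) = 3207.9×1.6720 ≈ 5363 m/s.
Total Δv = 3607 + 5528 + 5363 = 14498 m/s.

Δv ≈ 14500 m/s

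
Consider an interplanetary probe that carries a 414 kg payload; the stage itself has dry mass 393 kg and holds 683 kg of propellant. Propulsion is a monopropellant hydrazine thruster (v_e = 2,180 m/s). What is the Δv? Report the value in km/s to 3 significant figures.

Δv ≈ 1.34 km/s

m₀ = payload + dry + propellant = 414 + 393 + 683 = 1,490 kg.
m_f = payload + dry = 414 + 393 = 807 kg.
Rocket equation: Δv = v_e · ln(m₀/m_f) = 2180.0 × ln(1.846) = 2180.0 × 0.6132 ≈ 1336.8 m/s.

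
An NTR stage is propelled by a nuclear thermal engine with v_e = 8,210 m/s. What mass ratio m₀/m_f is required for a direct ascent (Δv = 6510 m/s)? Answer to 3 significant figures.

mass ratio ≈ 2.21

Using Δv = v_e ln(m₀/m_f): m₀/m_f = exp(Δv / v_e) = exp(6510 / 8210.0) = exp(0.7929) = 2.2099.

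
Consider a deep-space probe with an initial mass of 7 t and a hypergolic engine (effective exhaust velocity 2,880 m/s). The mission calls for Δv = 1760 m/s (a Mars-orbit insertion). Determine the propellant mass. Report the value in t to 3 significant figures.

propellant mass ≈ 3.20 t

By the Tsiolkovsky rocket equation, m₀/m_f = exp(Δv / v_e) = exp(1760 / 2880.0) = exp(0.6111) = 1.8425.
m_f = 7 / 1.8425 = 3.79919 t, so propellant = m₀ − m_f = 7 − 3.79919 = 3.20081 t.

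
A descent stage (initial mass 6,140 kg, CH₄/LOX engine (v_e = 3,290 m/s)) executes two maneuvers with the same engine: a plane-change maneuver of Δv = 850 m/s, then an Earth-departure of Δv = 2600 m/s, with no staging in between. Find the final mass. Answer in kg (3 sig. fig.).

After the first burn: m = 6140 × exp(−850/3290.0) = 6140 × 0.77232 = 4,742.04 kg.
After the second burn: m = 4,742.04 × exp(−2600/3290.0) = 4,742.04 × 0.45372 = 2,151.56 kg.

final mass ≈ 2150 kg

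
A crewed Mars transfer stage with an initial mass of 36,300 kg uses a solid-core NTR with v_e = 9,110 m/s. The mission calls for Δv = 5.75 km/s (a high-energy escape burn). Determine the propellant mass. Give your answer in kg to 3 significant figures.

By the Tsiolkovsky rocket equation, m₀/m_f = exp(Δv / v_e) = exp(5750 / 9110.0) = exp(0.6312) = 1.8798.
m_f = 36,300 / 1.8798 = 19,310.6 kg, so propellant = m₀ − m_f = 36,300 − 19,310.6 = 16,989.4 kg.

propellant mass ≈ 17000 kg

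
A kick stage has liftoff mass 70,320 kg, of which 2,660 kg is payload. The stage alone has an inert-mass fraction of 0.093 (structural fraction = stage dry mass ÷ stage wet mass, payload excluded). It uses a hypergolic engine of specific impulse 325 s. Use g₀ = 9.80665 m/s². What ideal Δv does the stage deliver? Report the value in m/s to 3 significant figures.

Δv ≈ 6570 m/s

Stage wet mass = m₀ − payload = 70,320 − 2,660 = 67,660 kg.
Stage dry mass = ε × stage wet mass = 0.093 × 67,660 = 6,292.38 kg.
Burnout mass m_f = stage dry + payload = 6,292.38 + 2,660 = 8,952.38 kg.
v_e = Isp · g₀ = 325 × 9.80665 = 3187.2 m/s.
From the ideal rocket equation, Δv = v_e · ln(70,320/8,952.38) = 3187.2 × ln(7.855) = 3187.2 × 2.0611 ≈ 6569 m/s.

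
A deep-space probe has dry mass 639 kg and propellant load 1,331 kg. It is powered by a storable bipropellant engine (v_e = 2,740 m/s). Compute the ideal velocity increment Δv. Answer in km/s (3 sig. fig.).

m₀ = m_dry + m_prop = 639 + 1,331 = 1,970 kg.
By the Tsiolkovsky rocket equation, Δv = v_e · ln(m₀/m_f) = 2740.0 × ln(3.083) = 2740.0 × 1.1259 ≈ 3084.9 m/s.

Δv ≈ 3.08 km/s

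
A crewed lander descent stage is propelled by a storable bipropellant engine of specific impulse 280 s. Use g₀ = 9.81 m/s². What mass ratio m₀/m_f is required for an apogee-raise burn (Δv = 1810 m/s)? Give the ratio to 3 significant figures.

mass ratio ≈ 1.93

v_e = Isp · g₀ = 280 × 9.81 = 2746.8 m/s.
m₀/m_f = exp(Δv / v_e) = exp(1810 / 2746.8) = exp(0.6589) = 1.9328.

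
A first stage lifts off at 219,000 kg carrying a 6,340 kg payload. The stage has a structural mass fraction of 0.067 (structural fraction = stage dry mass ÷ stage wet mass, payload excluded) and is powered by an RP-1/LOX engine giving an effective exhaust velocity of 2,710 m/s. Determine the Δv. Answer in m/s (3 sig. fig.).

Stage wet mass = m₀ − payload = 219,000 − 6,340 = 212,660 kg.
Stage dry mass = ε × stage wet mass = 0.067 × 212,660 = 14,248.2 kg.
Burnout mass m_f = stage dry + payload = 14,248.2 + 6,340 = 20,588.2 kg.
Using Δv = v_e ln(m₀/m_f): Δv = v_e · ln(219,000/20,588.2) = 2710.0 × ln(10.64) = 2710.0 × 2.3644 ≈ 6407 m/s.

Δv ≈ 6410 m/s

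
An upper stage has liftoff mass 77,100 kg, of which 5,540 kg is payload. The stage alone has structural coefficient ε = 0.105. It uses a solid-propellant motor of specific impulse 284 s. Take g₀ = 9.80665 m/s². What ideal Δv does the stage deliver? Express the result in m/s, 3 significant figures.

Δv ≈ 4950 m/s

Stage wet mass = m₀ − payload = 77,100 − 5,540 = 71,560 kg.
Stage dry mass = ε × stage wet mass = 0.105 × 71,560 = 7,513.8 kg.
Burnout mass m_f = stage dry + payload = 7,513.8 + 5,540 = 13,053.8 kg.
v_e = Isp · g₀ = 284 × 9.80665 = 2785.1 m/s.
Using Δv = v_e ln(m₀/m_f): Δv = v_e · ln(77,100/13,053.8) = 2785.1 × ln(5.906) = 2785.1 × 1.7760 ≈ 4946 m/s.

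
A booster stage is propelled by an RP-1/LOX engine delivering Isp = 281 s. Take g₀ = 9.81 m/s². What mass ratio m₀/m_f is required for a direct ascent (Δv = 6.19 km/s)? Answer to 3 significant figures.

mass ratio ≈ 9.45

v_e = Isp · g₀ = 281 × 9.81 = 2756.6 m/s.
Rocket equation: m₀/m_f = exp(Δv / v_e) = exp(6190 / 2756.6) = exp(2.2455) = 9.4452.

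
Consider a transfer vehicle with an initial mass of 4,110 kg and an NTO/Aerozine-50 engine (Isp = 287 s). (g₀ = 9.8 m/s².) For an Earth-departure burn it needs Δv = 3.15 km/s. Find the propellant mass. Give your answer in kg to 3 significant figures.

propellant mass ≈ 2770 kg

v_e = Isp · g₀ = 287 × 9.8 = 2812.6 m/s.
m₀/m_f = exp(Δv / v_e) = exp(3150 / 2812.6) = exp(1.1200) = 3.0647.
m_f = 4,110 / 3.0647 = 1,341.08 kg, so propellant = m₀ − m_f = 4,110 − 1,341.08 = 2,768.92 kg.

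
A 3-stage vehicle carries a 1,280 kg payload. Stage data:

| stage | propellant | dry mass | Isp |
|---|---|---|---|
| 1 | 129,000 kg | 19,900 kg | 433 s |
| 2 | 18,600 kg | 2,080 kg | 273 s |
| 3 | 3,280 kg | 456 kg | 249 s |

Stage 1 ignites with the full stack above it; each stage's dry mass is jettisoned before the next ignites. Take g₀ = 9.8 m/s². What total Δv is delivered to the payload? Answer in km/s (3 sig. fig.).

Ignition mass of stage 1 = 129,000+19,900 + 18,600+2,080 + 3,280+456 + 1,280 = 174,596 kg.
Stage 1: m₀ = 174,596 kg, m_f = 174,596 − 129,000 = 45,596 kg; Δv = 433×9.8×ln(3.829) = 4243.4×1.3427 ≈ 5697 m/s.
Stage 2: m₀ = 25,696 kg, m_f = 25,696 − 18,600 = 7,096 kg; Δv = 273×9.8×ln(3.621) = 2675.4×1.2868 ≈ 3443 m/s.
Stage 3: m₀ = 5,016 kg, m_f = 5,016 − 3,280 = 1,736 kg; Δv = 249×9.8×ln(2.889) = 2440.2×1.0610 ≈ 2589 m/s.
Total Δv = 5697 + 3443 + 2589 = 11729 m/s.

Δv ≈ 11.7 km/s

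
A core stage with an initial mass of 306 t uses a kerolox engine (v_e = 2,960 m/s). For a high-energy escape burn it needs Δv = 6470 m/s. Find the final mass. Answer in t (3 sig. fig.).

final mass ≈ 34.4 t

m₀/m_f = exp(Δv / v_e) = exp(6470 / 2960.0) = exp(2.1858) = 8.8979.
m_f = m₀ / 8.8979 = 306 / 8.8979 = 34.3901 t.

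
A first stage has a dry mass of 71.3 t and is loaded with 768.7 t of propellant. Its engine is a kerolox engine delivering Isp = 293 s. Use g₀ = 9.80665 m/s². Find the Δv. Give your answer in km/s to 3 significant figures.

Δv ≈ 7.09 km/s

v_e = Isp · g₀ = 293 × 9.80665 = 2873.3 m/s.
m₀ = m_dry + m_prop = 71.3 + 768.7 = 840 t.
Δv = v_e · ln(m₀/m_f) = 2873.3 × ln(11.78) = 2873.3 × 2.4665 ≈ 7087.1 m/s.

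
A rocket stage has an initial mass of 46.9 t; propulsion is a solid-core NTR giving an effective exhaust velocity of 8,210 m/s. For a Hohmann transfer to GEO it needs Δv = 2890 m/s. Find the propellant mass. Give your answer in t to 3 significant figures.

m₀/m_f = exp(Δv / v_e) = exp(2890 / 8210.0) = exp(0.3520) = 1.4219.
m_f = 46.9 / 1.4219 = 32.984 t, so propellant = m₀ − m_f = 46.9 − 32.984 = 13.916 t.

propellant mass ≈ 13.9 t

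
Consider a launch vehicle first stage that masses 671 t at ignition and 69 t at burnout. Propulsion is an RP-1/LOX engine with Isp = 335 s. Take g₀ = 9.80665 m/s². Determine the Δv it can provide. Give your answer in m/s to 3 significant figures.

v_e = Isp · g₀ = 335 × 9.80665 = 3285.2 m/s.
From the ideal rocket equation, Δv = v_e · ln(m₀/m_f) = 3285.2 × ln(9.725) = 3285.2 × 2.2747 ≈ 7472.8 m/s.

Δv ≈ 7470 m/s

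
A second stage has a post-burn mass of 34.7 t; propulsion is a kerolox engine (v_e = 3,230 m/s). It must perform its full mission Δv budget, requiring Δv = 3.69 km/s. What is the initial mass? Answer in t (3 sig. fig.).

m₀/m_f = exp(Δv / v_e) = exp(3690 / 3230.0) = exp(1.1424) = 3.1343.
m₀ = m_f × 3.1343 = 34.7 × 3.1343 = 108.76 t.

initial mass ≈ 109 t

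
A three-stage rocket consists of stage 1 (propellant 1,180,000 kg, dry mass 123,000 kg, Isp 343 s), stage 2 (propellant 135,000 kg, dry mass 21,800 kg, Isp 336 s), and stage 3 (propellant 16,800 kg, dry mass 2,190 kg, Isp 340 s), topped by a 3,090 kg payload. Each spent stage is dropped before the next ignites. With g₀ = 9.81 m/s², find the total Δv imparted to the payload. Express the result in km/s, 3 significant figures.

Δv ≈ 14.8 km/s

Ignition mass of stage 1 = 1,180,000+123,000 + 135,000+21,800 + 16,800+2,190 + 3,090 = 1,481,880 kg.
Stage 1: m₀ = 1,481,880 kg, m_f = 1,481,880 − 1,180,000 = 301,880 kg; Δv = 343×9.81×ln(4.909) = 3364.8×1.5910 ≈ 5354 m/s.
Stage 2: m₀ = 178,880 kg, m_f = 178,880 − 135,000 = 43,880 kg; Δv = 336×9.81×ln(4.077) = 3296.2×1.4053 ≈ 4632 m/s.
Stage 3: m₀ = 22,080 kg, m_f = 22,080 − 16,800 = 5,280 kg; Δv = 340×9.81×ln(4.182) = 3335.4×1.4307 ≈ 4772 m/s.
Total Δv = 5354 + 4632 + 4772 = 14758 m/s.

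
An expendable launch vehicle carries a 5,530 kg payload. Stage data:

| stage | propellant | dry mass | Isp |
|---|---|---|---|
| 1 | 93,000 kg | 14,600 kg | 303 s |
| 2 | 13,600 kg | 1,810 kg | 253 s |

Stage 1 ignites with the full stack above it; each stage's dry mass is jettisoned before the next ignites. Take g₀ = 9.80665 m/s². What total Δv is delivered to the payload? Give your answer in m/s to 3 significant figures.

Ignition mass of stage 1 = 93,000+14,600 + 13,600+1,810 + 5,530 = 128,540 kg.
Stage 1: m₀ = 128,540 kg, m_f = 128,540 − 93,000 = 35,540 kg; Δv = 303×9.80665×ln(3.617) = 2971.4×1.2856 ≈ 3820 m/s.
Stage 2: m₀ = 20,940 kg, m_f = 20,940 − 13,600 = 7,340 kg; Δv = 253×9.80665×ln(2.853) = 2481.1×1.0483 ≈ 2601 m/s.
Total Δv = 3820 + 2601 = 6421 m/s.

Δv ≈ 6420 m/s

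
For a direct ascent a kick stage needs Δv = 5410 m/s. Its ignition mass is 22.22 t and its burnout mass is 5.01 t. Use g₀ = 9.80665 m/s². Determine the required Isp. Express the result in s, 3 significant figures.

Isp ≈ 370 s

ln(m₀/m_f) = ln(22220/5010) = ln(4.435) = 1.4896.
v_e = Δv / ln(m₀/m_f) = 5410 / 1.4896 = 3632.0 m/s.
Isp = v_e / g₀ = 3632.0 / 9.80665 = 370.4 s.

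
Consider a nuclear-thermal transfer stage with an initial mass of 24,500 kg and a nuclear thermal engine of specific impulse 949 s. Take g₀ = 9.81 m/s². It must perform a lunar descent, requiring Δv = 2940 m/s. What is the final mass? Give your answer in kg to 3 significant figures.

v_e = Isp · g₀ = 949 × 9.81 = 9309.7 m/s.
Rocket equation: m₀/m_f = exp(Δv / v_e) = exp(2940 / 9309.7) = exp(0.3158) = 1.3714.
m_f = m₀ / 1.3714 = 24,500 / 1.3714 = 17,865 kg.

final mass ≈ 17900 kg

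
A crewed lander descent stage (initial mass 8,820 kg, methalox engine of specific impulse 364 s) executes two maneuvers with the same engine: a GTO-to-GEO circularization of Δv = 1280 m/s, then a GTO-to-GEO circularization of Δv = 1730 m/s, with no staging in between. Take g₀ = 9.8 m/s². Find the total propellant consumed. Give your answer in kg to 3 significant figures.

total propellant consumed ≈ 5030 kg

v_e = Isp · g₀ = 364 × 9.8 = 3567.2 m/s.
After the first burn: m = 8820 × exp(−1280/3567.2) = 8820 × 0.69850 = 6,160.77 kg.
After the second burn: m = 6,160.77 × exp(−1730/3567.2) = 6,160.77 × 0.61571 = 3,793.25 kg.
Total propellant = m₀ − m_final = 8820 − 3,793.25 = 5,026.75 kg.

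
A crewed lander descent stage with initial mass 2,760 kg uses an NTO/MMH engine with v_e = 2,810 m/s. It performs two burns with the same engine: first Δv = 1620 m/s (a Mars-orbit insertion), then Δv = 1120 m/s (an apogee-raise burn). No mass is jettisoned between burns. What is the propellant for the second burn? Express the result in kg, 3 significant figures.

After the first burn: m = 2760 × exp(−1620/2810.0) = 2760 × 0.56185 = 1,550.71 kg.
After the second burn: m = 1,550.71 × exp(−1120/2810.0) = 1,550.71 × 0.67127 = 1,040.95 kg.
Second-burn propellant = 1,550.71 − 1,040.95 = 509.76 kg.

propellant for the second burn ≈ 510 kg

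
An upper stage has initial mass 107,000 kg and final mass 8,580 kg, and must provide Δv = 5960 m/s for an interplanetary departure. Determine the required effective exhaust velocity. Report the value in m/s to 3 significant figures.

ln(m₀/m_f) = ln(107000/8580) = ln(12.47) = 2.5234.
From the ideal rocket equation, v_e = Δv / ln(m₀/m_f) = 5960 / 2.5234 = 2361.9 m/s.

v_e ≈ 2360 m/s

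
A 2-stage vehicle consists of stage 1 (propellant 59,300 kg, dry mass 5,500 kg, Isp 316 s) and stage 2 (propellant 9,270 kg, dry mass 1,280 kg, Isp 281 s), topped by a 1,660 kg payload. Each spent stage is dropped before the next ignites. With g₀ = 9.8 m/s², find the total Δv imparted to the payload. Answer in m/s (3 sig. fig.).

Δv ≈ 8470 m/s

Ignition mass of stage 1 = 59,300+5,500 + 9,270+1,280 + 1,660 = 77,010 kg.
Stage 1: m₀ = 77,010 kg, m_f = 77,010 − 59,300 = 17,710 kg; Δv = 316×9.8×ln(4.348) = 3096.8×1.4698 ≈ 4552 m/s.
Stage 2: m₀ = 12,210 kg, m_f = 12,210 − 9,270 = 2,940 kg; Δv = 281×9.8×ln(4.153) = 2753.8×1.4238 ≈ 3921 m/s.
Total Δv = 4552 + 3921 = 8473 m/s.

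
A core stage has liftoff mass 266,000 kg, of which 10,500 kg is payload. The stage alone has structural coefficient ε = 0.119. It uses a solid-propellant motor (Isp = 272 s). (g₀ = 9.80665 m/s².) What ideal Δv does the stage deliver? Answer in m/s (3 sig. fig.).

Δv ≈ 4990 m/s

Stage wet mass = m₀ − payload = 266,000 − 10,500 = 255,500 kg.
Stage dry mass = ε × stage wet mass = 0.119 × 255,500 = 30,404.5 kg.
Burnout mass m_f = stage dry + payload = 30,404.5 + 10,500 = 40,904.5 kg.
v_e = Isp · g₀ = 272 × 9.80665 = 2667.4 m/s.
By the Tsiolkovsky rocket equation, Δv = v_e · ln(266,000/40,904.5) = 2667.4 × ln(6.503) = 2667.4 × 1.8723 ≈ 4994 m/s.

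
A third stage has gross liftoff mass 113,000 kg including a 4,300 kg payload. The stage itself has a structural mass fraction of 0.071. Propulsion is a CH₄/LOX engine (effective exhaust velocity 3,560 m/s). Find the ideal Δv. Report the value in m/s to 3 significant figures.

Δv ≈ 7980 m/s

Stage wet mass = m₀ − payload = 113,000 − 4,300 = 108,700 kg.
Stage dry mass = ε × stage wet mass = 0.071 × 108,700 = 7,717.7 kg.
Burnout mass m_f = stage dry + payload = 7,717.7 + 4,300 = 12,017.7 kg.
Δv = v_e · ln(113,000/12,017.7) = 3560.0 × ln(9.403) = 3560.0 × 2.2410 ≈ 7978 m/s.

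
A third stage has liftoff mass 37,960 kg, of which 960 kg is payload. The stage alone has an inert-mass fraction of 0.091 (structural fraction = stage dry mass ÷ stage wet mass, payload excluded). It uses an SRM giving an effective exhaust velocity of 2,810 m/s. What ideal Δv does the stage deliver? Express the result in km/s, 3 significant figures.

Stage wet mass = m₀ − payload = 37,960 − 960 = 37,000 kg.
Stage dry mass = ε × stage wet mass = 0.091 × 37,000 = 3,367 kg.
Burnout mass m_f = stage dry + payload = 3,367 + 960 = 4,327 kg.
Δv = v_e · ln(37,960/4,327) = 2810.0 × ln(8.773) = 2810.0 × 2.1717 ≈ 6102 m/s.

Δv ≈ 6.10 km/s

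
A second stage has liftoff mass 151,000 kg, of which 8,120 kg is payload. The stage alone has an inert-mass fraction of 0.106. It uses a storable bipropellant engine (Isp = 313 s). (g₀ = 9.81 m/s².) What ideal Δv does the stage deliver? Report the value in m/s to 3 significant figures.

Δv ≈ 5740 m/s

Stage wet mass = m₀ − payload = 151,000 − 8,120 = 142,880 kg.
Stage dry mass = ε × stage wet mass = 0.106 × 142,880 = 15,145.3 kg.
Burnout mass m_f = stage dry + payload = 15,145.3 + 8,120 = 23,265.3 kg.
v_e = Isp · g₀ = 313 × 9.81 = 3070.5 m/s.
Using Δv = v_e ln(m₀/m_f): Δv = v_e · ln(151,000/23,265.3) = 3070.5 × ln(6.49) = 3070.5 × 1.8703 ≈ 5743 m/s.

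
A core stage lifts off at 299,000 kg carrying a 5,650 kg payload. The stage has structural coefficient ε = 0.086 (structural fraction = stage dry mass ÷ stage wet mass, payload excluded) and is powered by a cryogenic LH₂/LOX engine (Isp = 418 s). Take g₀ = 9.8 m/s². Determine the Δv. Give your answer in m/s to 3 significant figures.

Δv ≈ 9300 m/s

Stage wet mass = m₀ − payload = 299,000 − 5,650 = 293,350 kg.
Stage dry mass = ε × stage wet mass = 0.086 × 293,350 = 25,228.1 kg.
Burnout mass m_f = stage dry + payload = 25,228.1 + 5,650 = 30,878.1 kg.
v_e = Isp · g₀ = 418 × 9.8 = 4096.4 m/s.
Using Δv = v_e ln(m₀/m_f): Δv = v_e · ln(299,000/30,878.1) = 4096.4 × ln(9.683) = 4096.4 × 2.2704 ≈ 9300 m/s.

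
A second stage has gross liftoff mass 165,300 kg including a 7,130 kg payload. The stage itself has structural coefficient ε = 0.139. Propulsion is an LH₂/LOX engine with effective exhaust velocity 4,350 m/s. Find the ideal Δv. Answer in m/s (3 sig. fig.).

Stage wet mass = m₀ − payload = 165,300 − 7,130 = 158,170 kg.
Stage dry mass = ε × stage wet mass = 0.139 × 158,170 = 21,985.6 kg.
Burnout mass m_f = stage dry + payload = 21,985.6 + 7,130 = 29,115.6 kg.
Rocket equation: Δv = v_e · ln(165,300/29,115.6) = 4350.0 × ln(5.677) = 4350.0 × 1.7365 ≈ 7554 m/s.

Δv ≈ 7550 m/s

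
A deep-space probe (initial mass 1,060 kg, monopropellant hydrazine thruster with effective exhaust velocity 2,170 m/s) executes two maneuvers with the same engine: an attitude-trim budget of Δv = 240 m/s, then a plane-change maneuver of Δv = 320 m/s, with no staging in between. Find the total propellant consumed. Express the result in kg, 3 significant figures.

total propellant consumed ≈ 241 kg

After the first burn: m = 1060 × exp(−240/2170.0) = 1060 × 0.89530 = 949.018 kg.
After the second burn: m = 949.018 × exp(−320/2170.0) = 949.018 × 0.86289 = 818.898 kg.
Total propellant = m₀ − m_final = 1060 − 818.898 = 241.102 kg.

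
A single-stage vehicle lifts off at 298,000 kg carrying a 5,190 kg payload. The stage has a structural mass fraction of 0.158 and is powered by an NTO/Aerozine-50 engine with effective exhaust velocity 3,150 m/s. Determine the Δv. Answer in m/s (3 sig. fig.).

Stage wet mass = m₀ − payload = 298,000 − 5,190 = 292,810 kg.
Stage dry mass = ε × stage wet mass = 0.158 × 292,810 = 46,264 kg.
Burnout mass m_f = stage dry + payload = 46,264 + 5,190 = 51,454 kg.
Δv = v_e · ln(298,000/51,454) = 3150.0 × ln(5.792) = 3150.0 × 1.7564 ≈ 5533 m/s.

Δv ≈ 5530 m/s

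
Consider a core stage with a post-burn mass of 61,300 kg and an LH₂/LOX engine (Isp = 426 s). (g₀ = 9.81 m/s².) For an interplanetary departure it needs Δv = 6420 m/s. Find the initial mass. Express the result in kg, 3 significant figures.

v_e = Isp · g₀ = 426 × 9.81 = 4179.1 m/s.
m₀/m_f = exp(Δv / v_e) = exp(6420 / 4179.1) = exp(1.5362) = 4.6470.
m₀ = m_f × 4.6470 = 61,300 × 4.6470 = 284,861 kg.

initial mass ≈ 285000 kg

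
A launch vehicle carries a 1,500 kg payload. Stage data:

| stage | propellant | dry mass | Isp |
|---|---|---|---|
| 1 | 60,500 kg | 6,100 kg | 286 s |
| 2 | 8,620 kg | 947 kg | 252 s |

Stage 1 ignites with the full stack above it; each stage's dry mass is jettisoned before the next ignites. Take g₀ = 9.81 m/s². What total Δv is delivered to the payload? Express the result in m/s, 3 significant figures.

Ignition mass of stage 1 = 60,500+6,100 + 8,620+947 + 1,500 = 77,667 kg.
Stage 1: m₀ = 77,667 kg, m_f = 77,667 − 60,500 = 17,167 kg; Δv = 286×9.81×ln(4.524) = 2805.7×1.5094 ≈ 4235 m/s.
Stage 2: m₀ = 11,067 kg, m_f = 11,067 − 8,620 = 2,447 kg; Δv = 252×9.81×ln(4.523) = 2472.1×1.5091 ≈ 3731 m/s.
Total Δv = 4235 + 3731 = 7966 m/s.

Δv ≈ 7970 m/s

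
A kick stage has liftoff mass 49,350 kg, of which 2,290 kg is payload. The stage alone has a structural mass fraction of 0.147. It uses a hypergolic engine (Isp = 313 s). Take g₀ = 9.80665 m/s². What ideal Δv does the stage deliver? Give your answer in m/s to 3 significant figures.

Stage wet mass = m₀ − payload = 49,350 − 2,290 = 47,060 kg.
Stage dry mass = ε × stage wet mass = 0.147 × 47,060 = 6,917.82 kg.
Burnout mass m_f = stage dry + payload = 6,917.82 + 2,290 = 9,207.82 kg.
v_e = Isp · g₀ = 313 × 9.80665 = 3069.5 m/s.
By the Tsiolkovsky rocket equation, Δv = v_e · ln(49,350/9,207.82) = 3069.5 × ln(5.36) = 3069.5 × 1.6789 ≈ 5153 m/s.

Δv ≈ 5150 m/s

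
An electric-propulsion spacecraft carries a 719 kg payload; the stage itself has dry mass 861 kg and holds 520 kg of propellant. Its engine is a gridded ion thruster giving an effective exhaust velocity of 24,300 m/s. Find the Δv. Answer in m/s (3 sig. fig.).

m₀ = payload + dry + propellant = 719 + 861 + 520 = 2,100 kg.
m_f = payload + dry = 719 + 861 = 1,580 kg.
Using Δv = v_e ln(m₀/m_f): Δv = v_e · ln(m₀/m_f) = 24300.0 × ln(1.329) = 24300.0 × 0.2845 ≈ 6913.7 m/s.

Δv ≈ 6910 m/s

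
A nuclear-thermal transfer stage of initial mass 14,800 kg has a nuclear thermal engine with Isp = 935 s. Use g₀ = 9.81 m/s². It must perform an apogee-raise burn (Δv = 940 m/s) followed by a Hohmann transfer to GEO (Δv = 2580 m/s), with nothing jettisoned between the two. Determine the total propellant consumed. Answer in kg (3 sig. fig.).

v_e = Isp · g₀ = 935 × 9.81 = 9172.4 m/s.
After the first burn: m = 14800 × exp(−940/9172.4) = 14800 × 0.90259 = 13,358.3 kg.
After the second burn: m = 13,358.3 × exp(−2580/9172.4) = 13,358.3 × 0.75482 = 10,083.1 kg.
Total propellant = m₀ − m_final = 14800 − 10,083.1 = 4,716.9 kg.

total propellant consumed ≈ 4720 kg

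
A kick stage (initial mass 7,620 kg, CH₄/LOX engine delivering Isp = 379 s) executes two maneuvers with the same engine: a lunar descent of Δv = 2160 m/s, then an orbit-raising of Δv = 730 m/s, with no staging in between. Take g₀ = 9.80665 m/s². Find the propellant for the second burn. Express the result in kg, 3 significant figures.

propellant for the second burn ≈ 760 kg

v_e = Isp · g₀ = 379 × 9.80665 = 3716.7 m/s.
After the first burn: m = 7620 × exp(−2160/3716.7) = 7620 × 0.55925 = 4,261.49 kg.
After the second burn: m = 4,261.49 × exp(−730/3716.7) = 4,261.49 × 0.82168 = 3,501.58 kg.
Second-burn propellant = 4,261.49 − 3,501.58 = 759.91 kg.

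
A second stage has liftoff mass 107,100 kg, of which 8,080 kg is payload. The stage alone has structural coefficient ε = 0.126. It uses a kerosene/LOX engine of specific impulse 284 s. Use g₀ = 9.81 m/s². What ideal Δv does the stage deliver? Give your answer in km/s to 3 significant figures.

Stage wet mass = m₀ − payload = 107,100 − 8,080 = 99,020 kg.
Stage dry mass = ε × stage wet mass = 0.126 × 99,020 = 12,476.5 kg.
Burnout mass m_f = stage dry + payload = 12,476.5 + 8,080 = 20,556.5 kg.
v_e = Isp · g₀ = 284 × 9.81 = 2786.0 m/s.
Δv = v_e · ln(107,100/20,556.5) = 2786.0 × ln(5.21) = 2786.0 × 1.6506 ≈ 4599 m/s.

Δv ≈ 4.60 km/s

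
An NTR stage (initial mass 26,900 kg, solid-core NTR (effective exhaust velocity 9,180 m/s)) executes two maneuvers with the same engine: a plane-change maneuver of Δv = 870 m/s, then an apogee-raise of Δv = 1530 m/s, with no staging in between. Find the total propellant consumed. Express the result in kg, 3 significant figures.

total propellant consumed ≈ 6190 kg

After the first burn: m = 26900 × exp(−870/9180.0) = 26900 × 0.90958 = 24,467.7 kg.
After the second burn: m = 24,467.7 × exp(−1530/9180.0) = 24,467.7 × 0.84648 = 20,711.4 kg.
Total propellant = m₀ − m_final = 26900 − 20,711.4 = 6,188.6 kg.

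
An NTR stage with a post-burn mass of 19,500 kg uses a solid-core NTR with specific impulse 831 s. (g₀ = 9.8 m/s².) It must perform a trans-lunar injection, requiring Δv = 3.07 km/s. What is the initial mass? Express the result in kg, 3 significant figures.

initial mass ≈ 28400 kg

v_e = Isp · g₀ = 831 × 9.8 = 8143.8 m/s.
Rocket equation: m₀/m_f = exp(Δv / v_e) = exp(3070 / 8143.8) = exp(0.3770) = 1.4579.
m₀ = m_f × 1.4579 = 19,500 × 1.4579 = 28,429.1 kg.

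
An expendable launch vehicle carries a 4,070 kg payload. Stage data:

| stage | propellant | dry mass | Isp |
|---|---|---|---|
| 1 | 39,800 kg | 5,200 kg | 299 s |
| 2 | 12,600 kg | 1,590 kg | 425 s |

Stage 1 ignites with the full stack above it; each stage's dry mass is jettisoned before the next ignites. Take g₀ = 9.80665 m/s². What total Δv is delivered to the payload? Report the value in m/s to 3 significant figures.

Δv ≈ 7790 m/s

Ignition mass of stage 1 = 39,800+5,200 + 12,600+1,590 + 4,070 = 63,260 kg.
Stage 1: m₀ = 63,260 kg, m_f = 63,260 − 39,800 = 23,460 kg; Δv = 299×9.80665×ln(2.697) = 2932.2×0.9920 ≈ 2909 m/s.
Stage 2: m₀ = 18,260 kg, m_f = 18,260 − 12,600 = 5,660 kg; Δv = 425×9.80665×ln(3.226) = 4167.8×1.1713 ≈ 4882 m/s.
Total Δv = 2909 + 4882 = 7791 m/s.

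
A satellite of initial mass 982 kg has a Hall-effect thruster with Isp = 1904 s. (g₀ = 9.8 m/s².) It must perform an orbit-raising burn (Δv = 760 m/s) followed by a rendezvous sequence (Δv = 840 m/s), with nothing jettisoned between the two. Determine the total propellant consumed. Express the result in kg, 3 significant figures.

total propellant consumed ≈ 80.7 kg

v_e = Isp · g₀ = 1904 × 9.8 = 18659.2 m/s.
After the first burn: m = 982 × exp(−760/18659.2) = 982 × 0.96009 = 942.808 kg.
After the second burn: m = 942.808 × exp(−840/18659.2) = 942.808 × 0.95598 = 901.306 kg.
Total propellant = m₀ − m_final = 982 − 901.306 = 80.694 kg.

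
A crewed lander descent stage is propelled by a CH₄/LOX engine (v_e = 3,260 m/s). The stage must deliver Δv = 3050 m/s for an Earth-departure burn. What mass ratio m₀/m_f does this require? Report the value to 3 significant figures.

Using Δv = v_e ln(m₀/m_f): m₀/m_f = exp(Δv / v_e) = exp(3050 / 3260.0) = exp(0.9356) = 2.5487.

mass ratio ≈ 2.55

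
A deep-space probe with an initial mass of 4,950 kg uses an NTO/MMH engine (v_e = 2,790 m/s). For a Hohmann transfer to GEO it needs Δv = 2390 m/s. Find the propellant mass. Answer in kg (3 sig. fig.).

Using Δv = v_e ln(m₀/m_f): m₀/m_f = exp(Δv / v_e) = exp(2390 / 2790.0) = exp(0.8566) = 2.3552.
m_f = 4,950 / 2.3552 = 2,101.73 kg, so propellant = m₀ − m_f = 4,950 − 2,101.73 = 2,848.27 kg.

propellant mass ≈ 2850 kg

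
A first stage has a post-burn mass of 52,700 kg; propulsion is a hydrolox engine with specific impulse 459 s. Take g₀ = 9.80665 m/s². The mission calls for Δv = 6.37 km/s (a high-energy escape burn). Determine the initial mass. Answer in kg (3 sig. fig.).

initial mass ≈ 217000 kg

v_e = Isp · g₀ = 459 × 9.80665 = 4501.3 m/s.
By the Tsiolkovsky rocket equation, m₀/m_f = exp(Δv / v_e) = exp(6370 / 4501.3) = exp(1.4152) = 4.1172.
m₀ = m_f × 4.1172 = 52,700 × 4.1172 = 216,976 kg.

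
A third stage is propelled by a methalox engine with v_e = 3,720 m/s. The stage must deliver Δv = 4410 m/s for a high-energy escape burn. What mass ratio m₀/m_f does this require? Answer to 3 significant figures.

m₀/m_f = exp(Δv / v_e) = exp(4410 / 3720.0) = exp(1.1855) = 3.2723.

mass ratio ≈ 3.27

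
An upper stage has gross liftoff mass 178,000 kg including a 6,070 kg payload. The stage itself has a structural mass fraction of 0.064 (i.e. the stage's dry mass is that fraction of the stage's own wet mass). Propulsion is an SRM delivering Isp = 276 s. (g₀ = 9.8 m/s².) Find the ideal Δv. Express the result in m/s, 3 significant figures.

Stage wet mass = m₀ − payload = 178,000 − 6,070 = 171,930 kg.
Stage dry mass = ε × stage wet mass = 0.064 × 171,930 = 11,003.5 kg.
Burnout mass m_f = stage dry + payload = 11,003.5 + 6,070 = 17,073.5 kg.
v_e = Isp · g₀ = 276 × 9.8 = 2704.8 m/s.
Rocket equation: Δv = v_e · ln(178,000/17,073.5) = 2704.8 × ln(10.43) = 2704.8 × 2.3443 ≈ 6341 m/s.

Δv ≈ 6340 m/s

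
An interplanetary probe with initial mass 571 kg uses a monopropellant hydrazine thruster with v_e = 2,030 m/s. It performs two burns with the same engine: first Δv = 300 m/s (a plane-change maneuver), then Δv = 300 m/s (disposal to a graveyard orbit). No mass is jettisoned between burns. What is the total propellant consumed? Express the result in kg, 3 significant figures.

After the first burn: m = 571 × exp(−300/2030.0) = 571 × 0.86262 = 492.556 kg.
After the second burn: m = 492.556 × exp(−300/2030.0) = 492.556 × 0.86262 = 424.889 kg.
Total propellant = m₀ − m_final = 571 − 424.889 = 146.111 kg.

total propellant consumed ≈ 146 kg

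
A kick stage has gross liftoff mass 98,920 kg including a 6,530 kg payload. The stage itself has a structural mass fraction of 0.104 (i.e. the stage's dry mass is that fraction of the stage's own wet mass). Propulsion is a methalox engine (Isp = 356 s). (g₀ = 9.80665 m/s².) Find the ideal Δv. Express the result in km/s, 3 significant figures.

Δv ≈ 6.33 km/s

Stage wet mass = m₀ − payload = 98,920 − 6,530 = 92,390 kg.
Stage dry mass = ε × stage wet mass = 0.104 × 92,390 = 9,608.56 kg.
Burnout mass m_f = stage dry + payload = 9,608.56 + 6,530 = 16,138.56 kg.
v_e = Isp · g₀ = 356 × 9.80665 = 3491.2 m/s.
By the Tsiolkovsky rocket equation, Δv = v_e · ln(98,920/16,138.56) = 3491.2 × ln(6.129) = 3491.2 × 1.8131 ≈ 6330 m/s.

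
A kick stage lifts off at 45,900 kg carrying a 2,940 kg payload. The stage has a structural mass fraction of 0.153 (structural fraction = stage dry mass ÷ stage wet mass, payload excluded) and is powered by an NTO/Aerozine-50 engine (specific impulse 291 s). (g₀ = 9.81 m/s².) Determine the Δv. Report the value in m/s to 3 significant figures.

Δv ≈ 4490 m/s

Stage wet mass = m₀ − payload = 45,900 − 2,940 = 42,960 kg.
Stage dry mass = ε × stage wet mass = 0.153 × 42,960 = 6,572.88 kg.
Burnout mass m_f = stage dry + payload = 6,572.88 + 2,940 = 9,512.88 kg.
v_e = Isp · g₀ = 291 × 9.81 = 2854.7 m/s.
Using Δv = v_e ln(m₀/m_f): Δv = v_e · ln(45,900/9,512.88) = 2854.7 × ln(4.825) = 2854.7 × 1.5738 ≈ 4493 m/s.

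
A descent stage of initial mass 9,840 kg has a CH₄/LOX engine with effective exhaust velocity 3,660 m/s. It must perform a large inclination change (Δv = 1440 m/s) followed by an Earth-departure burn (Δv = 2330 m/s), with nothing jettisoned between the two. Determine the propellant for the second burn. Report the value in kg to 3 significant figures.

propellant for the second burn ≈ 3130 kg

After the first burn: m = 9840 × exp(−1440/3660.0) = 9840 × 0.67473 = 6,639.34 kg.
After the second burn: m = 6,639.34 × exp(−2330/3660.0) = 6,639.34 × 0.52908 = 3,512.74 kg.
Second-burn propellant = 6,639.34 − 3,512.74 = 3,126.6 kg.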